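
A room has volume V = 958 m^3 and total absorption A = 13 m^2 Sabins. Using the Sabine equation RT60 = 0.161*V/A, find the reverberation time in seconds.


RT60 = 0.161 * 958 / 13 = 11.864 s


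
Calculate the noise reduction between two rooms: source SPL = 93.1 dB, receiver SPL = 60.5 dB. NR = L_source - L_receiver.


NR = L_source - L_receiver (difference between source and receiving room levels)
NR = 93.1 - 60.5 = 32.6 dB


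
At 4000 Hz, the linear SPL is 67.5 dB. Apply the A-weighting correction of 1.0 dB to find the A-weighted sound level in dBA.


A-weighting table: 4000 Hz -> 1.0 dB correction
SPL_A = SPL + correction = 67.5 + (1.0) = 68.5 dBA


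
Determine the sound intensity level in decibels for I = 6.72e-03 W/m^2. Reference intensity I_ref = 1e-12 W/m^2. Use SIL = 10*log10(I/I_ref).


I / I_ref = 6.72e-03 / 1e-12 = 6.72e+09
SIL = 10 * log10(6.72e+09) = 98.274 dB


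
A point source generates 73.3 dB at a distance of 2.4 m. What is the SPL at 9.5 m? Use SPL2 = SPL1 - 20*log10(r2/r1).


r2/r1 = 9.5/2.4 = 3.95833
Correction = 20*log10(3.95833) = 11.9502 dB
SPL2 = 73.3 - 11.9502 = 61.35 dB


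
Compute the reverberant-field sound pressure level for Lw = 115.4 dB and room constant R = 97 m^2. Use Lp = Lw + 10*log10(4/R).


4/R = 4/97 = 0.0412371
Lp = 115.4 + 10*log10(0.0412371) = 101.55 dB


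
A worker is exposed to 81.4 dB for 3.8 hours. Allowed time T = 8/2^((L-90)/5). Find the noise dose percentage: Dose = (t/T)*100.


T_allowed = 8 / 2^((81.4 - 90)/5) = 26.3549 hr
Dose = 3.8 / 26.3549 * 100 = 14.419 %


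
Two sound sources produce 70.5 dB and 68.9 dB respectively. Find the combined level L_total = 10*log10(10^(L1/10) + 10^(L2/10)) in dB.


10^(70.5/10) = 1.12202e+07
10^(68.9/10) = 7.76247e+06
Sum = 1.12202e+07 + 7.76247e+06 = 1.89827e+07
L_total = 10*log10(1.89827e+07) = 72.784 dB


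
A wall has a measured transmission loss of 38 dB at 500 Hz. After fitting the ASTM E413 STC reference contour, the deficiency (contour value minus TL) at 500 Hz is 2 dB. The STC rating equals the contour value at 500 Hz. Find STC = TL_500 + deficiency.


By ASTM E413, STC = value of the fitted reference contour at 500 Hz.
Contour value at 500 Hz = TL_500 + deficiency = 38 + 2 = 40
STC = 40


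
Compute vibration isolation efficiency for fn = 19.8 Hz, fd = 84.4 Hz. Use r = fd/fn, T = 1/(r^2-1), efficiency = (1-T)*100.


r = 84.4 / 19.8 = 4.26263
r^2 - 1 = 4.26263^2 - 1 = 17.17
T = 1/17.17 = 0.0582411
Efficiency = (1 - 0.0582411)*100 = 94.176 %


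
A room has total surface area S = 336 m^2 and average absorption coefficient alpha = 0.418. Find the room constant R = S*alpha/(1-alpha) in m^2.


R = 336 * 0.418 / (1 - 0.418) = 241.32 m^2


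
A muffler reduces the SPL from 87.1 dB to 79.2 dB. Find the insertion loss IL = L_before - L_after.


Insertion loss = SPL without muffler - SPL with muffler
IL = 87.1 - 79.2 = 7.9 dB


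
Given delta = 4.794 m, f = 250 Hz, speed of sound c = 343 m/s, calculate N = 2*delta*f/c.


N = 2*delta*f/c = 2*delta/lambda, where lambda = c/f
lambda = 343 / 250 = 1.372 m
N = 2 * 4.794 / 1.372 = 6.9883


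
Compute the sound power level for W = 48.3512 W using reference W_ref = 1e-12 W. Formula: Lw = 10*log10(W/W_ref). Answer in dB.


W / W_ref = 48.3512 / 1e-12 = 4.83512e+13
Lw = 10 * log10(4.83512e+13) = 136.84 dB


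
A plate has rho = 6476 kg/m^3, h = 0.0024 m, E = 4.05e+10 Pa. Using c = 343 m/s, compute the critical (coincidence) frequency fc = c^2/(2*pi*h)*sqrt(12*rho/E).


12*rho/E = 12*6476/4.05e+10 = 1.91881e-06
sqrt(12*rho/E) = sqrt(1.91881e-06) = 0.00138521
c^2/(2*pi*h) = 343^2/(2*pi*0.0024) = 7.80184e+06
fc = 7.80184e+06 * 0.00138521 = 10807 Hz


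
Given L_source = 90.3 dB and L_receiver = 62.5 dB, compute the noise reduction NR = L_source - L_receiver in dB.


NR = L_source - L_receiver (difference between source and receiving room levels)
NR = 90.3 - 62.5 = 27.8 dB


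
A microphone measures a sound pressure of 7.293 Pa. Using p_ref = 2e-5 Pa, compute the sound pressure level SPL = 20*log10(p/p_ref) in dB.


p / p_ref = 7.293 / 2e-5 = 364650
SPL = 20 * log10(364650) = 111.24 dB


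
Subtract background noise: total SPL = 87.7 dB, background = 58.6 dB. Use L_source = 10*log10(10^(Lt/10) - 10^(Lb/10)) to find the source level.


10^(87.7/10) = 5.88844e+08
10^(58.6/10) = 724436
Difference = 5.88844e+08 - 724436 = 5.8812e+08
L_source = 10*log10(5.8812e+08) = 87.695 dB


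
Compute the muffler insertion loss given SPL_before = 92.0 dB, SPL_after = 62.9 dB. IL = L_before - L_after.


Insertion loss = SPL without muffler - SPL with muffler
IL = 92.0 - 62.9 = 29.1 dB


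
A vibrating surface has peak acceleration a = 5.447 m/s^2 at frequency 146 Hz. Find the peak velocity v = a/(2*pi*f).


omega = 2*pi*f = 2*pi*146 = 917.345 rad/s
v = a / omega = 5.447 / 917.345 = 0.0059378 m/s


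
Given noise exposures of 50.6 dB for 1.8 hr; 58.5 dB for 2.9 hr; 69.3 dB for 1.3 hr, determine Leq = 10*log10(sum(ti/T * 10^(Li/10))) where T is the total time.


T_total = 1.8 + 2.9 + 1.3 = 6.0 hr
(1.8/6.0) * 10^(50.6/10) = 34444.6
(2.9/6.0) * 10^(58.5/10) = 342174
(1.3/6.0) * 10^(69.3/10) = 1.84413e+06
Sum = 34444.6 + 342174 + 1.84413e+06 = 2.22075e+06
Leq = 10*log10(2.22075e+06) = 63.465 dB


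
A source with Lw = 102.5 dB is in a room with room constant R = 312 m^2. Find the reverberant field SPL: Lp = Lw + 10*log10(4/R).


4/R = 4/312 = 0.0128205
Lp = 102.5 + 10*log10(0.0128205) = 83.579 dB


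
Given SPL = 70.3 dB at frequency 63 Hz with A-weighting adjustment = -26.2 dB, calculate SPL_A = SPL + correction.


A-weighting table: 63 Hz -> -26.2 dB correction
SPL_A = SPL + correction = 70.3 + (-26.2) = 44.1 dBA


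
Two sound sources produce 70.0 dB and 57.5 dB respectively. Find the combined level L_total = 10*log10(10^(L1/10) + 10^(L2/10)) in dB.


10^(70.0/10) = 1e+07
10^(57.5/10) = 562341
Sum = 1e+07 + 562341 = 1.05623e+07
L_total = 10*log10(1.05623e+07) = 70.238 dB


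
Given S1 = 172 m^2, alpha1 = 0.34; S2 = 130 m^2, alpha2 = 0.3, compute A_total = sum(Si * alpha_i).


172 * 0.34 = 58.48
130 * 0.3 = 39
A_total = 58.48 + 39 = 97.48 m^2


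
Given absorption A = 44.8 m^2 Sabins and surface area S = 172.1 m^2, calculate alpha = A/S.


Absorption coefficient = absorbed power / incident power
alpha = A / S = 44.8 / 172.1 = 0.26031


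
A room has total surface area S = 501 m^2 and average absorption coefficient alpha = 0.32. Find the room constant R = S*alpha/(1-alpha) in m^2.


R = 501 * 0.32 / (1 - 0.32) = 235.76 m^2


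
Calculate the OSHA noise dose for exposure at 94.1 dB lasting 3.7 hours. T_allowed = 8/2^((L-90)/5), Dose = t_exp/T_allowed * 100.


T_allowed = 8 / 2^((94.1 - 90)/5) = 4.53154 hr
Dose = 3.7 / 4.53154 * 100 = 81.65 %


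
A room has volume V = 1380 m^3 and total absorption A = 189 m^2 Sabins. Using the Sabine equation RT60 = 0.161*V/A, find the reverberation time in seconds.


RT60 = 0.161 * 1380 / 189 = 1.1756 s


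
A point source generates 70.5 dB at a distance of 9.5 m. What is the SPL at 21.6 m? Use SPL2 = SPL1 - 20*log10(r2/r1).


r2/r1 = 21.6/9.5 = 2.27368
Correction = 20*log10(2.27368) = 7.13459 dB
SPL2 = 70.5 - 7.13459 = 63.365 dB


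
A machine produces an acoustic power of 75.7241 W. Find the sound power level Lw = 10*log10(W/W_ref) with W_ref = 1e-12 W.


W / W_ref = 75.7241 / 1e-12 = 7.57241e+13
Lw = 10 * log10(7.57241e+13) = 138.79 dB


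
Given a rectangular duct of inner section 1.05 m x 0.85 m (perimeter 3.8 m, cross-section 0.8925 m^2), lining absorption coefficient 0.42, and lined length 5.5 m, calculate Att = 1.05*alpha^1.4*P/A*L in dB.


alpha^1.4 = 0.42^1.4 = 0.296858
Attenuation rate = 1.05 * alpha^1.4 * P / A
= 1.05 * 0.296858 * 3.8 / 0.8925 = 1.32713 dB/m
Total Att = 1.32713 * 5.5 = 7.2992 dB


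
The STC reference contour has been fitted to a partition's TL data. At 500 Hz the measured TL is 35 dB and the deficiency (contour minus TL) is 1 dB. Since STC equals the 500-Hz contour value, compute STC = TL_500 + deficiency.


By ASTM E413, STC = value of the fitted reference contour at 500 Hz.
Contour value at 500 Hz = TL_500 + deficiency = 35 + 1 = 36
STC = 36


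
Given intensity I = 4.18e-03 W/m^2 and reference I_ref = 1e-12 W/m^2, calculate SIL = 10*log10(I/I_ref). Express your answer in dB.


I / I_ref = 4.18e-03 / 1e-12 = 4.18e+09
SIL = 10 * log10(4.18e+09) = 96.212 dB


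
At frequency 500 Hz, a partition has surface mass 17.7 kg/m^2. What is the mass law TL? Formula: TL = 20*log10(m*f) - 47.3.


m * f = 17.7 * 500 = 8850
20*log10(8850) = 78.9389 dB
TL = 78.9389 - 47.3 = 31.639 dB


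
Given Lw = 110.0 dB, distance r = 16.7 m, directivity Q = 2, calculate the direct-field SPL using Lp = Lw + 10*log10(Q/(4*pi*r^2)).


4*pi*r^2 = 4*pi*16.7^2 = 3504.64 m^2
Q / (4*pi*r^2) = 2 / 3504.64 = 0.000570672
Lp = 110.0 + 10*log10(0.000570672) = 77.564 dB


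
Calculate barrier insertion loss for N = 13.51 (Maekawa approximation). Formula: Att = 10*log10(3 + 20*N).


3 + 20*N = 3 + 20*13.51 = 273.2
Att = 10*log10(273.2) = 24.365 dB


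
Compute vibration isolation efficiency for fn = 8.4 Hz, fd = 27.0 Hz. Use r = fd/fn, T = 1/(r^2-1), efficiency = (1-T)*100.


r = 27.0 / 8.4 = 3.21429
r^2 - 1 = 3.21429^2 - 1 = 9.33166
T = 1/9.33166 = 0.107162
Efficiency = (1 - 0.107162)*100 = 89.284 %


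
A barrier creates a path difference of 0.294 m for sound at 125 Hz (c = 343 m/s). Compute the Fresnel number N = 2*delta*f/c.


N = 2*delta*f/c = 2*delta/lambda, where lambda = c/f
lambda = 343 / 125 = 2.744 m
N = 2 * 0.294 / 2.744 = 0.21429


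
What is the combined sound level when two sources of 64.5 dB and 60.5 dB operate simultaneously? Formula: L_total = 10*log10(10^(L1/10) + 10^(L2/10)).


10^(64.5/10) = 2.81838e+06
10^(60.5/10) = 1.12202e+06
Sum = 2.81838e+06 + 1.12202e+06 = 3.9404e+06
L_total = 10*log10(3.9404e+06) = 65.955 dB


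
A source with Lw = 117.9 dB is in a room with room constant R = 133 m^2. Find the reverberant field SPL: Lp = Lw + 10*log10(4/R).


4/R = 4/133 = 0.0300752
Lp = 117.9 + 10*log10(0.0300752) = 102.68 dB


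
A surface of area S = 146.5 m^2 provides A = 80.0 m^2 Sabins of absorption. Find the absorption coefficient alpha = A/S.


Absorption coefficient = absorbed power / incident power
alpha = A / S = 80.0 / 146.5 = 0.54608


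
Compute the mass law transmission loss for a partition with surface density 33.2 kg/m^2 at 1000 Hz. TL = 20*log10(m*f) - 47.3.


m * f = 33.2 * 1000 = 33200
20*log10(33200) = 90.4228 dB
TL = 90.4228 - 47.3 = 43.123 dB


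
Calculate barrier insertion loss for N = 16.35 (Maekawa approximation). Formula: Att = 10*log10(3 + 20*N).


3 + 20*N = 3 + 20*16.35 = 330
Att = 10*log10(330) = 25.185 dB


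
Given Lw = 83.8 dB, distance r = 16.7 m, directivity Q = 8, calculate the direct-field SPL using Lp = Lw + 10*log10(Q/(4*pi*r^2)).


4*pi*r^2 = 4*pi*16.7^2 = 3504.64 m^2
Q / (4*pi*r^2) = 8 / 3504.64 = 0.00228269
Lp = 83.8 + 10*log10(0.00228269) = 57.384 dB


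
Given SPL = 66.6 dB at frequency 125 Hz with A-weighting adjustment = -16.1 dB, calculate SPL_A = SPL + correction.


A-weighting table: 125 Hz -> -16.1 dB correction
SPL_A = SPL + correction = 66.6 + (-16.1) = 50.5 dBA


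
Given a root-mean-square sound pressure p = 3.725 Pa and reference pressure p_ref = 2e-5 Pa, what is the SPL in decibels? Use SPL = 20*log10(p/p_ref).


p / p_ref = 3.725 / 2e-5 = 186250
SPL = 20 * log10(186250) = 105.4 dB


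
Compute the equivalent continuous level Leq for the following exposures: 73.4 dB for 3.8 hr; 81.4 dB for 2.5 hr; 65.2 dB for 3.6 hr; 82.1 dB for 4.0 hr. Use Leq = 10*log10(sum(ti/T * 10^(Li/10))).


T_total = 3.8 + 2.5 + 3.6 + 4.0 = 13.9 hr
(3.8/13.9) * 10^(73.4/10) = 5.98093e+06
(2.5/13.9) * 10^(81.4/10) = 2.48271e+07
(3.6/13.9) * 10^(65.2/10) = 857606
(4.0/13.9) * 10^(82.1/10) = 4.66708e+07
Sum = 5.98093e+06 + 2.48271e+07 + 857606 + 4.66708e+07 = 7.83364e+07
Leq = 10*log10(7.83364e+07) = 78.94 dB


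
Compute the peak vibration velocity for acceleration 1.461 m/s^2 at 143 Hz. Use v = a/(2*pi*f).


omega = 2*pi*f = 2*pi*143 = 898.495 rad/s
v = a / omega = 1.461 / 898.495 = 0.0016261 m/s


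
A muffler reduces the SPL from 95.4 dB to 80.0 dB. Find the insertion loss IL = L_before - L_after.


Insertion loss = SPL without muffler - SPL with muffler
IL = 95.4 - 80.0 = 15.4 dB


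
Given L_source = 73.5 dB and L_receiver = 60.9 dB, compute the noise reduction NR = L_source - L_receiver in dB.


NR = L_source - L_receiver (difference between source and receiving room levels)
NR = 73.5 - 60.9 = 12.6 dB


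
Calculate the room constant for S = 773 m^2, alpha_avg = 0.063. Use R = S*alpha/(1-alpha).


R = 773 * 0.063 / (1 - 0.063) = 51.973 m^2


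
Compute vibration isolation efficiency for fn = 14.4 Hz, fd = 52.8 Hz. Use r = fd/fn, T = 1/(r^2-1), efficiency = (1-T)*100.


r = 52.8 / 14.4 = 3.66667
r^2 - 1 = 3.66667^2 - 1 = 12.4445
T = 1/12.4445 = 0.0803568
Efficiency = (1 - 0.0803568)*100 = 91.964 %


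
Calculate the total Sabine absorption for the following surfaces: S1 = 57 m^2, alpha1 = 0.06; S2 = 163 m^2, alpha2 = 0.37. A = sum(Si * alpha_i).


57 * 0.06 = 3.42
163 * 0.37 = 60.31
A_total = 3.42 + 60.31 = 63.73 m^2


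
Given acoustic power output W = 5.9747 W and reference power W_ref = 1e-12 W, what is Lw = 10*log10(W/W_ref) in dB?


W / W_ref = 5.9747 / 1e-12 = 5.9747e+12
Lw = 10 * log10(5.9747e+12) = 127.76 dB


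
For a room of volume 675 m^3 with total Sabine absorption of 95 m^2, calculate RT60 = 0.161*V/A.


RT60 = 0.161 * 675 / 95 = 1.1439 s


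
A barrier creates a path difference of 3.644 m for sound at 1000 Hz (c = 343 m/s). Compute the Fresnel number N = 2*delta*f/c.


N = 2*delta*f/c = 2*delta/lambda, where lambda = c/f
lambda = 343 / 1000 = 0.343 m
N = 2 * 3.644 / 0.343 = 21.248


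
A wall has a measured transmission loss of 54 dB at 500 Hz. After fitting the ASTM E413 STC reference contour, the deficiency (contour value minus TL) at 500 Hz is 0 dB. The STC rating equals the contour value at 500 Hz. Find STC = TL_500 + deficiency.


By ASTM E413, STC = value of the fitted reference contour at 500 Hz.
Contour value at 500 Hz = TL_500 + deficiency = 54 + 0 = 54
STC = 54


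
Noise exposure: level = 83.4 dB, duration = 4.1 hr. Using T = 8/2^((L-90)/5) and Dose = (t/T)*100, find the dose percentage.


T_allowed = 8 / 2^((83.4 - 90)/5) = 19.9733 hr
Dose = 4.1 / 19.9733 * 100 = 20.527 %


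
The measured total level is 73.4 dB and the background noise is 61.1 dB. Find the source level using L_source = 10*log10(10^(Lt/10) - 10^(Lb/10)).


10^(73.4/10) = 2.18776e+07
10^(61.1/10) = 1.28825e+06
Difference = 2.18776e+07 - 1.28825e+06 = 2.05894e+07
L_source = 10*log10(2.05894e+07) = 73.136 dB


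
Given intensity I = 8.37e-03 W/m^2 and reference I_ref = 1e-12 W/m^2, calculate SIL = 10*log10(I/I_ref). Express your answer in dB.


I / I_ref = 8.37e-03 / 1e-12 = 8.37e+09
SIL = 10 * log10(8.37e+09) = 99.227 dB


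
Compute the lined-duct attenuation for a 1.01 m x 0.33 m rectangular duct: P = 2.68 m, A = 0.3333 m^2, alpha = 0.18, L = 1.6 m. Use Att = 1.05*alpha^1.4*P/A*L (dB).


alpha^1.4 = 0.18^1.4 = 0.0906529
Attenuation rate = 1.05 * alpha^1.4 * P / A
= 1.05 * 0.0906529 * 2.68 / 0.3333 = 0.765368 dB/m
Total Att = 0.765368 * 1.6 = 1.2246 dB


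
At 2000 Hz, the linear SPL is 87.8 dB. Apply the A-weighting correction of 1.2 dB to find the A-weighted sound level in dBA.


A-weighting table: 2000 Hz -> 1.2 dB correction
SPL_A = SPL + correction = 87.8 + (1.2) = 89 dBA


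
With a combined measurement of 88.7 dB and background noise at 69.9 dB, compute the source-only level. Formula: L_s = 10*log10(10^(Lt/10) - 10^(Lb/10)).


10^(88.7/10) = 7.4131e+08
10^(69.9/10) = 9.77237e+06
Difference = 7.4131e+08 - 9.77237e+06 = 7.31538e+08
L_source = 10*log10(7.31538e+08) = 88.642 dB


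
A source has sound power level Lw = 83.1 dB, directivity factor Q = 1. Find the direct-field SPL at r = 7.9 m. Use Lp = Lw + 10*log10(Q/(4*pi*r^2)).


4*pi*r^2 = 4*pi*7.9^2 = 784.267 m^2
Q / (4*pi*r^2) = 1 / 784.267 = 0.00127508
Lp = 83.1 + 10*log10(0.00127508) = 54.155 dB


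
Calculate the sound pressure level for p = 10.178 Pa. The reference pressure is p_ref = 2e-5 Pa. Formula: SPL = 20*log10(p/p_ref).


p / p_ref = 10.178 / 2e-5 = 508900
SPL = 20 * log10(508900) = 114.13 dB


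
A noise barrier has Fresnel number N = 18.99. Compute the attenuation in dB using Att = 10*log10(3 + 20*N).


3 + 20*N = 3 + 20*18.99 = 382.8
Att = 10*log10(382.8) = 25.83 dB


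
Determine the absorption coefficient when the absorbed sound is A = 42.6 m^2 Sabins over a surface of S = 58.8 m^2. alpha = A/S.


Absorption coefficient = absorbed power / incident power
alpha = A / S = 42.6 / 58.8 = 0.72449


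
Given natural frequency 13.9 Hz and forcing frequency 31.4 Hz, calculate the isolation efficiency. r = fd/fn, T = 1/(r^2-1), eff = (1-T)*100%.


r = 31.4 / 13.9 = 2.25899
r^2 - 1 = 2.25899^2 - 1 = 4.10304
T = 1/4.10304 = 0.243722
Efficiency = (1 - 0.243722)*100 = 75.628 %


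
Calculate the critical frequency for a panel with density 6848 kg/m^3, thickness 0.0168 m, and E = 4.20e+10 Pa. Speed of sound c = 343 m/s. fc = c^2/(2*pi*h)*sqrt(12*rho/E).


12*rho/E = 12*6848/4.20e+10 = 1.95657e-06
sqrt(12*rho/E) = sqrt(1.95657e-06) = 0.00139877
c^2/(2*pi*h) = 343^2/(2*pi*0.0168) = 1.11455e+06
fc = 1.11455e+06 * 0.00139877 = 1559 Hz


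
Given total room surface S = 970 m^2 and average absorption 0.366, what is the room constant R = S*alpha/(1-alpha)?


R = 970 * 0.366 / (1 - 0.366) = 559.97 m^2


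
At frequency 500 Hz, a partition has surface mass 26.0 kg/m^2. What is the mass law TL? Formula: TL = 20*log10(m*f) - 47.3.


m * f = 26.0 * 500 = 13000
20*log10(13000) = 82.2789 dB
TL = 82.2789 - 47.3 = 34.979 dB


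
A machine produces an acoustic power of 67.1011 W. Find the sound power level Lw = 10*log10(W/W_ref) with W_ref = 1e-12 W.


W / W_ref = 67.1011 / 1e-12 = 6.71011e+13
Lw = 10 * log10(6.71011e+13) = 138.27 dB


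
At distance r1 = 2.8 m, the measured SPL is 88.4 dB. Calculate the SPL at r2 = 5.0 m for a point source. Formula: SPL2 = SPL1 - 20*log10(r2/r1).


r2/r1 = 5.0/2.8 = 1.78571
Correction = 20*log10(1.78571) = 5.03622 dB
SPL2 = 88.4 - 5.03622 = 83.364 dB


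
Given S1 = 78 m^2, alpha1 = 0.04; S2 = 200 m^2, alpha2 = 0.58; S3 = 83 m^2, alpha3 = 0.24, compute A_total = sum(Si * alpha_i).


78 * 0.04 = 3.12
200 * 0.58 = 116
83 * 0.24 = 19.92
A_total = 3.12 + 116 + 19.92 = 139.04 m^2


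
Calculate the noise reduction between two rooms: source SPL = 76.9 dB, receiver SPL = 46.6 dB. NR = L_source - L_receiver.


NR = L_source - L_receiver (difference between source and receiving room levels)
NR = 76.9 - 46.6 = 30.3 dB


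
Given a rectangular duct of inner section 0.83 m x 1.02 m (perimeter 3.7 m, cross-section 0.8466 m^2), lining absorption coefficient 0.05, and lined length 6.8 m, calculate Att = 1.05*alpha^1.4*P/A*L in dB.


alpha^1.4 = 0.05^1.4 = 0.0150854
Attenuation rate = 1.05 * alpha^1.4 * P / A
= 1.05 * 0.0150854 * 3.7 / 0.8466 = 0.0692261 dB/m
Total Att = 0.0692261 * 6.8 = 0.47074 dB


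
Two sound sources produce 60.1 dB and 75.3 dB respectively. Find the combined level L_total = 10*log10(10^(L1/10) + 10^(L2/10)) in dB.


10^(60.1/10) = 1.02329e+06
10^(75.3/10) = 3.38844e+07
Sum = 1.02329e+06 + 3.38844e+07 = 3.49077e+07
L_total = 10*log10(3.49077e+07) = 75.429 dB


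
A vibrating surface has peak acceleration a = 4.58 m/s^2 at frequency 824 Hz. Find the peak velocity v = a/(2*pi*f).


omega = 2*pi*f = 2*pi*824 = 5177.34 rad/s
v = a / omega = 4.58 / 5177.34 = 0.00088462 m/s


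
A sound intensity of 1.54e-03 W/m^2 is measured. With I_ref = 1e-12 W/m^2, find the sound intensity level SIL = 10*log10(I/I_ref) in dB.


I / I_ref = 1.54e-03 / 1e-12 = 1.54e+09
SIL = 10 * log10(1.54e+09) = 91.875 dB


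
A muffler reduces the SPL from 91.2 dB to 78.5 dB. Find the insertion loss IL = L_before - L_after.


Insertion loss = SPL without muffler - SPL with muffler
IL = 91.2 - 78.5 = 12.7 dB


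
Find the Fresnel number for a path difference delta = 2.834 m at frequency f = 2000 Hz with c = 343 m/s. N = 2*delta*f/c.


N = 2*delta*f/c = 2*delta/lambda, where lambda = c/f
lambda = 343 / 2000 = 0.1715 m
N = 2 * 2.834 / 0.1715 = 33.05


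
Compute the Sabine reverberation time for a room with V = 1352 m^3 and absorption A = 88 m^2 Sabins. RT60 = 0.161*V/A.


RT60 = 0.161 * 1352 / 88 = 2.4735 s


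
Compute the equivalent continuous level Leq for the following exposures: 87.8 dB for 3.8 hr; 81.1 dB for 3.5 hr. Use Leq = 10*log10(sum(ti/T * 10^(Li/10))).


T_total = 3.8 + 3.5 = 7.3 hr
(3.8/7.3) * 10^(87.8/10) = 3.13661e+08
(3.5/7.3) * 10^(81.1/10) = 6.17654e+07
Sum = 3.13661e+08 + 6.17654e+07 = 3.75426e+08
Leq = 10*log10(3.75426e+08) = 85.745 dB


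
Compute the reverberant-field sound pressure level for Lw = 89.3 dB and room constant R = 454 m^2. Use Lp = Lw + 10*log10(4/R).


4/R = 4/454 = 0.00881057
Lp = 89.3 + 10*log10(0.00881057) = 68.75 dB


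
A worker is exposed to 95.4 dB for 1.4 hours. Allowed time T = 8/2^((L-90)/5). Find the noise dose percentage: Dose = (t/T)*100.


T_allowed = 8 / 2^((95.4 - 90)/5) = 3.78423 hr
Dose = 1.4 / 3.78423 * 100 = 36.996 %


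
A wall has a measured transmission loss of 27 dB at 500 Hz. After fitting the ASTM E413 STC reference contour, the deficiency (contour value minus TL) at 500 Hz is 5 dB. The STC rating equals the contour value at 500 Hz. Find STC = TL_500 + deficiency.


By ASTM E413, STC = value of the fitted reference contour at 500 Hz.
Contour value at 500 Hz = TL_500 + deficiency = 27 + 5 = 32
STC = 32


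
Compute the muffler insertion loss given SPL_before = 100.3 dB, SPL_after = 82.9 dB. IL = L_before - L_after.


Insertion loss = SPL without muffler - SPL with muffler
IL = 100.3 - 82.9 = 17.4 dB


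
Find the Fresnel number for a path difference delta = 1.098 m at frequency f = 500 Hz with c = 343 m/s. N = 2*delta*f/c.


N = 2*delta*f/c = 2*delta/lambda, where lambda = c/f
lambda = 343 / 500 = 0.686 m
N = 2 * 1.098 / 0.686 = 3.2012


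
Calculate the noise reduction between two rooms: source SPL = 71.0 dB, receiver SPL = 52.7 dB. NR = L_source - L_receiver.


NR = L_source - L_receiver (difference between source and receiving room levels)
NR = 71.0 - 52.7 = 18.3 dB


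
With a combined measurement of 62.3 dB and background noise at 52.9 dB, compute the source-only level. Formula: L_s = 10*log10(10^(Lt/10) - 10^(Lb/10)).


10^(62.3/10) = 1.69824e+06
10^(52.9/10) = 194984
Difference = 1.69824e+06 - 194984 = 1.50326e+06
L_source = 10*log10(1.50326e+06) = 61.77 dB


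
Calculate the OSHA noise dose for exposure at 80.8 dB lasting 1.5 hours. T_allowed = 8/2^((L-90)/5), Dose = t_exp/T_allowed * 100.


T_allowed = 8 / 2^((80.8 - 90)/5) = 28.6408 hr
Dose = 1.5 / 28.6408 * 100 = 5.2373 %


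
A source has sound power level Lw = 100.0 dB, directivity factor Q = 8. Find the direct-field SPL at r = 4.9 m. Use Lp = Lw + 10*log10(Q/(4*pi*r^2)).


4*pi*r^2 = 4*pi*4.9^2 = 301.719 m^2
Q / (4*pi*r^2) = 8 / 301.719 = 0.0265147
Lp = 100.0 + 10*log10(0.0265147) = 84.235 dB


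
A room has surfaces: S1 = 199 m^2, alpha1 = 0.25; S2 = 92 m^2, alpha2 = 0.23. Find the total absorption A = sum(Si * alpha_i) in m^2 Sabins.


199 * 0.25 = 49.75
92 * 0.23 = 21.16
A_total = 49.75 + 21.16 = 70.91 m^2


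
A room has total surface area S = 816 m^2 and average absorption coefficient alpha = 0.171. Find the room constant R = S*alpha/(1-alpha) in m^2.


R = 816 * 0.171 / (1 - 0.171) = 168.32 m^2


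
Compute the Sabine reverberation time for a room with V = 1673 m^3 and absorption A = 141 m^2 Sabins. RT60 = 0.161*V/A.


RT60 = 0.161 * 1673 / 141 = 1.9103 s


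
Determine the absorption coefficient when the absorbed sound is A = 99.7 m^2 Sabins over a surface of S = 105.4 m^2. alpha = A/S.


Absorption coefficient = absorbed power / incident power
alpha = A / S = 99.7 / 105.4 = 0.94592


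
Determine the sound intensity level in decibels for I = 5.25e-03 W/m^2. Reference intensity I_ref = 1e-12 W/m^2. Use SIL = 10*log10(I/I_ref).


I / I_ref = 5.25e-03 / 1e-12 = 5.25e+09
SIL = 10 * log10(5.25e+09) = 97.202 dB


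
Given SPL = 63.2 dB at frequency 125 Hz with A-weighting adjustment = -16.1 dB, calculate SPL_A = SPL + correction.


A-weighting table: 125 Hz -> -16.1 dB correction
SPL_A = SPL + correction = 63.2 + (-16.1) = 47.1 dBA


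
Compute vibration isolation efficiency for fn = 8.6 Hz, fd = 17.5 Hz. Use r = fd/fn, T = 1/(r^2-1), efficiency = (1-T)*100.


r = 17.5 / 8.6 = 2.03488
r^2 - 1 = 2.03488^2 - 1 = 3.14074
T = 1/3.14074 = 0.318396
Efficiency = (1 - 0.318396)*100 = 68.16 %


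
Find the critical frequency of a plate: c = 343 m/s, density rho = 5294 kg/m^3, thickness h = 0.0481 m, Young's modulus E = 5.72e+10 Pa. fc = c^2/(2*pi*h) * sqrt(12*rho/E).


12*rho/E = 12*5294/5.72e+10 = 1.11063e-06
sqrt(12*rho/E) = sqrt(1.11063e-06) = 0.00105386
c^2/(2*pi*h) = 343^2/(2*pi*0.0481) = 389281
fc = 389281 * 0.00105386 = 410.25 Hz


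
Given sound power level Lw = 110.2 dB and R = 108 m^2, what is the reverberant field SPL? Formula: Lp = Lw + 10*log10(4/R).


4/R = 4/108 = 0.037037
Lp = 110.2 + 10*log10(0.037037) = 95.886 dB


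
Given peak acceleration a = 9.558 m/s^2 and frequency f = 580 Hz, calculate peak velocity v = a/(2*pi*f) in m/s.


omega = 2*pi*f = 2*pi*580 = 3644.25 rad/s
v = a / omega = 9.558 / 3644.25 = 0.0026228 m/s


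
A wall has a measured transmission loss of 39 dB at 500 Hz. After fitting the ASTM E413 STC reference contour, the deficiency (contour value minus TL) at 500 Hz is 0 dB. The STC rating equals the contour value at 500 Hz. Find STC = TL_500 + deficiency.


By ASTM E413, STC = value of the fitted reference contour at 500 Hz.
Contour value at 500 Hz = TL_500 + deficiency = 39 + 0 = 39
STC = 39


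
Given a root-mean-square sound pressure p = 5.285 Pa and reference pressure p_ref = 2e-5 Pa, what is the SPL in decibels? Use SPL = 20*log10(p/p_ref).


p / p_ref = 5.285 / 2e-5 = 264250
SPL = 20 * log10(264250) = 108.44 dB


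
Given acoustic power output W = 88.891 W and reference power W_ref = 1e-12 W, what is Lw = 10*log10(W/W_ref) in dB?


W / W_ref = 88.891 / 1e-12 = 8.8891e+13
Lw = 10 * log10(8.8891e+13) = 139.49 dB


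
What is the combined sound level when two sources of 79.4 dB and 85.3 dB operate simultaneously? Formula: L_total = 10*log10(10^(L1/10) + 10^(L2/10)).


10^(79.4/10) = 8.70964e+07
10^(85.3/10) = 3.38844e+08
Sum = 8.70964e+07 + 3.38844e+08 = 4.2594e+08
L_total = 10*log10(4.2594e+08) = 86.293 dB


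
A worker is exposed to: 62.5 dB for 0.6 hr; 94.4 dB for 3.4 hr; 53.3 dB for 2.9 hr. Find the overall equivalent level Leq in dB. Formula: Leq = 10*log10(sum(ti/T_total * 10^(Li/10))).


T_total = 0.6 + 3.4 + 2.9 = 6.9 hr
(0.6/6.9) * 10^(62.5/10) = 154633
(3.4/6.9) * 10^(94.4/10) = 1.35716e+09
(2.9/6.9) * 10^(53.3/10) = 89856.4
Sum = 154633 + 1.35716e+09 + 89856.4 = 1.3574e+09
Leq = 10*log10(1.3574e+09) = 91.327 dB


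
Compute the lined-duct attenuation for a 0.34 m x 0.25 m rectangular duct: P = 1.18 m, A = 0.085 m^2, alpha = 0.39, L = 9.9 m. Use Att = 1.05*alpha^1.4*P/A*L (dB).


alpha^1.4 = 0.39^1.4 = 0.267603
Attenuation rate = 1.05 * alpha^1.4 * P / A
= 1.05 * 0.267603 * 1.18 / 0.085 = 3.90071 dB/m
Total Att = 3.90071 * 9.9 = 38.617 dB


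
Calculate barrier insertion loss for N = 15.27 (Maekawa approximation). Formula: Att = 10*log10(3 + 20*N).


3 + 20*N = 3 + 20*15.27 = 308.4
Att = 10*log10(308.4) = 24.891 dB


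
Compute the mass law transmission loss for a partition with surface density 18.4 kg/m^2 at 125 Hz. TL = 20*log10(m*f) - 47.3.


m * f = 18.4 * 125 = 2300
20*log10(2300) = 67.2346 dB
TL = 67.2346 - 47.3 = 19.935 dB


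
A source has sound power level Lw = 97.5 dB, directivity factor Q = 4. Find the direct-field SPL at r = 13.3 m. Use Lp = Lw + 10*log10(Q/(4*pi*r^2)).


4*pi*r^2 = 4*pi*13.3^2 = 2222.87 m^2
Q / (4*pi*r^2) = 4 / 2222.87 = 0.00179948
Lp = 97.5 + 10*log10(0.00179948) = 70.051 dB


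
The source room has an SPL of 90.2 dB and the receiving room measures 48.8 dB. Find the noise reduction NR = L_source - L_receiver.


NR = L_source - L_receiver (difference between source and receiving room levels)
NR = 90.2 - 48.8 = 41.4 dB


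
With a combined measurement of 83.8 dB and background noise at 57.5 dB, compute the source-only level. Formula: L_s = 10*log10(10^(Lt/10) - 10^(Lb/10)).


10^(83.8/10) = 2.39883e+08
10^(57.5/10) = 562341
Difference = 2.39883e+08 - 562341 = 2.39321e+08
L_source = 10*log10(2.39321e+08) = 83.79 dB


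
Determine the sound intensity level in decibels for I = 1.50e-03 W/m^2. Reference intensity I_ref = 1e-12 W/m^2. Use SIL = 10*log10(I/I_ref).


I / I_ref = 1.50e-03 / 1e-12 = 1.5e+09
SIL = 10 * log10(1.5e+09) = 91.761 dB


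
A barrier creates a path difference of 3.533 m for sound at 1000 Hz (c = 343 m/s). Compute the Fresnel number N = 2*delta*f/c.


N = 2*delta*f/c = 2*delta/lambda, where lambda = c/f
lambda = 343 / 1000 = 0.343 m
N = 2 * 3.533 / 0.343 = 20.601


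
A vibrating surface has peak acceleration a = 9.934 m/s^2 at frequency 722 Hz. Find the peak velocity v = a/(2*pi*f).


omega = 2*pi*f = 2*pi*722 = 4536.46 rad/s
v = a / omega = 9.934 / 4536.46 = 0.0021898 m/s


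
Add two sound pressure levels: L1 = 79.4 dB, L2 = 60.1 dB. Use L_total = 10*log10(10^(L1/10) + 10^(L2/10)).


10^(79.4/10) = 8.70964e+07
10^(60.1/10) = 1.02329e+06
Sum = 8.70964e+07 + 1.02329e+06 = 8.81197e+07
L_total = 10*log10(8.81197e+07) = 79.451 dB


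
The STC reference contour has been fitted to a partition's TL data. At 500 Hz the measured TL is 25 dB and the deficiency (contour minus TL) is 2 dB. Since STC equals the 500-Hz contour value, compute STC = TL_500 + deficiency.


By ASTM E413, STC = value of the fitted reference contour at 500 Hz.
Contour value at 500 Hz = TL_500 + deficiency = 25 + 2 = 27
STC = 27


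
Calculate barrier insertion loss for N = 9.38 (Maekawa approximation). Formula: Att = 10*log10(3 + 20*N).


3 + 20*N = 3 + 20*9.38 = 190.6
Att = 10*log10(190.6) = 22.801 dB


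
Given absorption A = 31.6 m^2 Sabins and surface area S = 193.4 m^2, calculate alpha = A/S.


Absorption coefficient = absorbed power / incident power
alpha = A / S = 31.6 / 193.4 = 0.16339


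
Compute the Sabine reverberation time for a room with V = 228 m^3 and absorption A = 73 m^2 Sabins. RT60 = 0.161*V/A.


RT60 = 0.161 * 228 / 73 = 0.50285 s


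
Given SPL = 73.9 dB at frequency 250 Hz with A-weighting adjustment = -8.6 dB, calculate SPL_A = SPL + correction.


A-weighting table: 250 Hz -> -8.6 dB correction
SPL_A = SPL + correction = 73.9 + (-8.6) = 65.3 dBA


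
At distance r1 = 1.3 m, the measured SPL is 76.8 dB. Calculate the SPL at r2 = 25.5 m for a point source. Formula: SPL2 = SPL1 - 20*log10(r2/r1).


r2/r1 = 25.5/1.3 = 19.6154
Correction = 20*log10(19.6154) = 25.8519 dB
SPL2 = 76.8 - 25.8519 = 50.948 dB


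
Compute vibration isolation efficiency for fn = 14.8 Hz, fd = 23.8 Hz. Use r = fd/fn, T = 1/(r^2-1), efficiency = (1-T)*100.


r = 23.8 / 14.8 = 1.60811
r^2 - 1 = 1.60811^2 - 1 = 1.58602
T = 1/1.58602 = 0.630509
Efficiency = (1 - 0.630509)*100 = 36.949 %


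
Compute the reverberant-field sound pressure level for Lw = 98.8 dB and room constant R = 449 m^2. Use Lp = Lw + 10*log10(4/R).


4/R = 4/449 = 0.00890869
Lp = 98.8 + 10*log10(0.00890869) = 78.298 dB


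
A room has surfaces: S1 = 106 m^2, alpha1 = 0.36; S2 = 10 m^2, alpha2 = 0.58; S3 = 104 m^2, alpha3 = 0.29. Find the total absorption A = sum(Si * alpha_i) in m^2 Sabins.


106 * 0.36 = 38.16
10 * 0.58 = 5.8
104 * 0.29 = 30.16
A_total = 38.16 + 5.8 + 30.16 = 74.12 m^2


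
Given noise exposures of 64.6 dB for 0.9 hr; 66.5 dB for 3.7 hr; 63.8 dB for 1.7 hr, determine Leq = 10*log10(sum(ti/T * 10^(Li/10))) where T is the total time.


T_total = 0.9 + 3.7 + 1.7 = 6.3 hr
(0.9/6.3) * 10^(64.6/10) = 412005
(3.7/6.3) * 10^(66.5/10) = 2.62338e+06
(1.7/6.3) * 10^(63.8/10) = 647304
Sum = 412005 + 2.62338e+06 + 647304 = 3.68269e+06
Leq = 10*log10(3.68269e+06) = 65.662 dB


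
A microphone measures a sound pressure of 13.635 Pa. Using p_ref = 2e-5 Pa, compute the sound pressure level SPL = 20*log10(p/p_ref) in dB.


p / p_ref = 13.635 / 2e-5 = 681750
SPL = 20 * log10(681750) = 116.67 dB


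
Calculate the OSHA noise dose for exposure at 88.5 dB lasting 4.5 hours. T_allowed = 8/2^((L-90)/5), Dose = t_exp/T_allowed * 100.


T_allowed = 8 / 2^((88.5 - 90)/5) = 9.84916 hr
Dose = 4.5 / 9.84916 * 100 = 45.689 %


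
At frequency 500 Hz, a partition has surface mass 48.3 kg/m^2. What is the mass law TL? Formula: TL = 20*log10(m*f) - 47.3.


m * f = 48.3 * 500 = 24150
20*log10(24150) = 87.6583 dB
TL = 87.6583 - 47.3 = 40.358 dB


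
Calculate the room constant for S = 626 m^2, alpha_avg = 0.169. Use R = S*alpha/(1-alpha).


R = 626 * 0.169 / (1 - 0.169) = 127.31 m^2


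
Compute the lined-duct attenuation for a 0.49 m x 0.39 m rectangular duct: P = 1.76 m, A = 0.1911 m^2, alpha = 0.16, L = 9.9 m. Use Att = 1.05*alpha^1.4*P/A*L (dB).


alpha^1.4 = 0.16^1.4 = 0.076872
Attenuation rate = 1.05 * alpha^1.4 * P / A
= 1.05 * 0.076872 * 1.76 / 0.1911 = 0.743378 dB/m
Total Att = 0.743378 * 9.9 = 7.3594 dB


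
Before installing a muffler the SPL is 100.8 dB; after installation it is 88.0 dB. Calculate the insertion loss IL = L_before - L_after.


Insertion loss = SPL without muffler - SPL with muffler
IL = 100.8 - 88.0 = 12.8 dB


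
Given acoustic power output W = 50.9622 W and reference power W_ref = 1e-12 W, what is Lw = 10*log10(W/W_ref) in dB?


W / W_ref = 50.9622 / 1e-12 = 5.09622e+13
Lw = 10 * log10(5.09622e+13) = 137.07 dB


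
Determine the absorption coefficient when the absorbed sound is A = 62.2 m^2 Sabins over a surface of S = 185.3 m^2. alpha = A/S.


Absorption coefficient = absorbed power / incident power
alpha = A / S = 62.2 / 185.3 = 0.33567


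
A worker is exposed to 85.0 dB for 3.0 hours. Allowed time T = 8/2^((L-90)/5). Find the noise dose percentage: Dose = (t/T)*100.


T_allowed = 8 / 2^((85.0 - 90)/5) = 16 hr
Dose = 3.0 / 16 * 100 = 18.75 %


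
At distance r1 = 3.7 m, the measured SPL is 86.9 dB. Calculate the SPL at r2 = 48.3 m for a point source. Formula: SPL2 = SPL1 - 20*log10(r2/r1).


r2/r1 = 48.3/3.7 = 13.0541
Correction = 20*log10(13.0541) = 22.3149 dB
SPL2 = 86.9 - 22.3149 = 64.585 dB


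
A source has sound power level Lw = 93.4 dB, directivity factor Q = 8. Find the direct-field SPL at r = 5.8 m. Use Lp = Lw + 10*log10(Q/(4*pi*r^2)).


4*pi*r^2 = 4*pi*5.8^2 = 422.733 m^2
Q / (4*pi*r^2) = 8 / 422.733 = 0.0189245
Lp = 93.4 + 10*log10(0.0189245) = 76.17 dB


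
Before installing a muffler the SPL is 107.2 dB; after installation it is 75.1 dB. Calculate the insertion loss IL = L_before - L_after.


Insertion loss = SPL without muffler - SPL with muffler
IL = 107.2 - 75.1 = 32.1 dB


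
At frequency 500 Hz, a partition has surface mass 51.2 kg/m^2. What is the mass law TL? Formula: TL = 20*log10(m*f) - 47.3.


m * f = 51.2 * 500 = 25600
20*log10(25600) = 88.1648 dB
TL = 88.1648 - 47.3 = 40.865 dB


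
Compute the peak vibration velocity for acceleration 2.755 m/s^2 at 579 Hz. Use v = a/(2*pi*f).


omega = 2*pi*f = 2*pi*579 = 3637.96 rad/s
v = a / omega = 2.755 / 3637.96 = 0.00075729 m/s


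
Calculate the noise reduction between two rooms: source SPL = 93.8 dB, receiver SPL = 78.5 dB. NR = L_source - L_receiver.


NR = L_source - L_receiver (difference between source and receiving room levels)
NR = 93.8 - 78.5 = 15.3 dB


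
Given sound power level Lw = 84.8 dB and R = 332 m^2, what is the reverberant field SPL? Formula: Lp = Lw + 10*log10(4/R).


4/R = 4/332 = 0.0120482
Lp = 84.8 + 10*log10(0.0120482) = 65.609 dB


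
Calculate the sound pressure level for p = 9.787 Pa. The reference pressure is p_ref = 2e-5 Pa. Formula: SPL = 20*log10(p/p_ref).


p / p_ref = 9.787 / 2e-5 = 489350
SPL = 20 * log10(489350) = 113.79 dB


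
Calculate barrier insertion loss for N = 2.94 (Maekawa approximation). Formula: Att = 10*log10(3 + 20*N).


3 + 20*N = 3 + 20*2.94 = 61.8
Att = 10*log10(61.8) = 17.91 dB


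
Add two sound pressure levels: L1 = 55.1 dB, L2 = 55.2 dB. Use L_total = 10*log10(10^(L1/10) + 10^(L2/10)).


10^(55.1/10) = 323594
10^(55.2/10) = 331131
Sum = 323594 + 331131 = 654725
L_total = 10*log10(654725) = 58.161 dB


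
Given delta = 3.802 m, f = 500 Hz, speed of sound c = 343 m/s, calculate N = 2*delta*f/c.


N = 2*delta*f/c = 2*delta/lambda, where lambda = c/f
lambda = 343 / 500 = 0.686 m
N = 2 * 3.802 / 0.686 = 11.085


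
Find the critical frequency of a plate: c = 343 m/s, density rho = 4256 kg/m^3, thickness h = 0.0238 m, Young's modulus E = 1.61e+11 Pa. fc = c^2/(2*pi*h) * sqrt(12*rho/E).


12*rho/E = 12*4256/1.61e+11 = 3.17217e-07
sqrt(12*rho/E) = sqrt(3.17217e-07) = 0.00056322
c^2/(2*pi*h) = 343^2/(2*pi*0.0238) = 786740
fc = 786740 * 0.00056322 = 443.11 Hz


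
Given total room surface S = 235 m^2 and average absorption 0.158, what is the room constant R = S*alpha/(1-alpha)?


R = 235 * 0.158 / (1 - 0.158) = 44.097 m^2


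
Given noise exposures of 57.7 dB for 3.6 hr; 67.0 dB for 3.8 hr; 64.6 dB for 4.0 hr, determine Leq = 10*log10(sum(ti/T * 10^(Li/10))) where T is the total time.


T_total = 3.6 + 3.8 + 4.0 = 11.4 hr
(3.6/11.4) * 10^(57.7/10) = 185951
(3.8/11.4) * 10^(67.0/10) = 1.67062e+06
(4.0/11.4) * 10^(64.6/10) = 1.01194e+06
Sum = 185951 + 1.67062e+06 + 1.01194e+06 = 2.86851e+06
Leq = 10*log10(2.86851e+06) = 64.577 dB


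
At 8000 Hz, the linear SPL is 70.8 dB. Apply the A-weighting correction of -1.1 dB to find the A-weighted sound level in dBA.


A-weighting table: 8000 Hz -> -1.1 dB correction
SPL_A = SPL + correction = 70.8 + (-1.1) = 69.7 dBA


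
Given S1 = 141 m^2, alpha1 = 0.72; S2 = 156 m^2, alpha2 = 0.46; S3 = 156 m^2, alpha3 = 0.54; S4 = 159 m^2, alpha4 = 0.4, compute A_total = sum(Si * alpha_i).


141 * 0.72 = 101.52
156 * 0.46 = 71.76
156 * 0.54 = 84.24
159 * 0.4 = 63.6
A_total = 101.52 + 71.76 + 84.24 + 63.6 = 321.12 m^2


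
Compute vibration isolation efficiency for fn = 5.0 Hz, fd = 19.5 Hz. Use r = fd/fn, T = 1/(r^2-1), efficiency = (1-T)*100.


r = 19.5 / 5.0 = 3.9
r^2 - 1 = 3.9^2 - 1 = 14.21
T = 1/14.21 = 0.070373
Efficiency = (1 - 0.070373)*100 = 92.963 %


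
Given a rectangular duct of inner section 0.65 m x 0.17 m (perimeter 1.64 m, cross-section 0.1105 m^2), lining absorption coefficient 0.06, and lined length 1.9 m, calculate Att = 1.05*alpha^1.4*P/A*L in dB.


alpha^1.4 = 0.06^1.4 = 0.0194721
Attenuation rate = 1.05 * alpha^1.4 * P / A
= 1.05 * 0.0194721 * 1.64 / 0.1105 = 0.303448 dB/m
Total Att = 0.303448 * 1.9 = 0.57655 dB


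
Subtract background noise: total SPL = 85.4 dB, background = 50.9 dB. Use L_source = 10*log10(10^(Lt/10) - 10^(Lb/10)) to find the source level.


10^(85.4/10) = 3.46737e+08
10^(50.9/10) = 123027
Difference = 3.46737e+08 - 123027 = 3.46614e+08
L_source = 10*log10(3.46614e+08) = 85.398 dB


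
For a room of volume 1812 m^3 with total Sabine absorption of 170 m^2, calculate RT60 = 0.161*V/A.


RT60 = 0.161 * 1812 / 170 = 1.7161 s


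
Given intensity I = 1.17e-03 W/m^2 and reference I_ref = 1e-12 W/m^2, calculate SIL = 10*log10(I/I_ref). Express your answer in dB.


I / I_ref = 1.17e-03 / 1e-12 = 1.17e+09
SIL = 10 * log10(1.17e+09) = 90.682 dB
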